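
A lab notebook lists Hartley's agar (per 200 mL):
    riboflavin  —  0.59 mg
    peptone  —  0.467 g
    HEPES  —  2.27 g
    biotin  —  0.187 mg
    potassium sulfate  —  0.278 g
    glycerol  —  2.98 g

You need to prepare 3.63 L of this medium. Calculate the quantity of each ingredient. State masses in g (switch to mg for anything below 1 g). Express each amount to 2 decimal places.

Ratio of target to recipe volume: 3630 / 200 = 18.15.
riboflavin: 0.59 mg × (3630 mL / 200 mL) = 10.71 mg
peptone: 0.467 g × (3630 mL / 200 mL) = 8.48 g
HEPES: 2.27 g × (3630 mL / 200 mL) = 41.20 g
biotin: 0.187 mg × (3630 mL / 200 mL) = 3.39 mg
potassium sulfate: 0.278 g × (3630 mL / 200 mL) = 5.05 g
glycerol: 2.98 g × (3630 mL / 200 mL) = 54.09 g

riboflavin 10.71 mg; peptone 8.48 g; HEPES 41.20 g; biotin 3.39 mg; potassium sulfate 5.05 g; glycerol 54.09 g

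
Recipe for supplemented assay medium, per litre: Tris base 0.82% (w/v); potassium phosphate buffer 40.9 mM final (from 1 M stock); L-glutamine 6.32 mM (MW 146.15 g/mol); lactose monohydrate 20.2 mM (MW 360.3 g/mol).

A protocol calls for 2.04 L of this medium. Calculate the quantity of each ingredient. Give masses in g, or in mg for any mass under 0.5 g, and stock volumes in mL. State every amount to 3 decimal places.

Tris base 16.728 g; potassium phosphate buffer 83.436 mL; L-glutamine 1.884 g; lactose monohydrate 14.847 g

Working volume: 2.04 L.
Tris base: 0.82 g per 100 mL × 2040 mL ÷ 100 = 16.728 g
potassium phosphate buffer: dilute stock: 40.9 mM × 2040 mL ÷ 1000 mM = 83.436 mL
L-glutamine: 6.32 mmol/L × 146.15 g/mol × 2.04 L ÷ 1000 = 1.884 g
lactose monohydrate: 20.2 mmol/L × 360.3 g/mol × 2.04 L ÷ 1000 = 14.847 g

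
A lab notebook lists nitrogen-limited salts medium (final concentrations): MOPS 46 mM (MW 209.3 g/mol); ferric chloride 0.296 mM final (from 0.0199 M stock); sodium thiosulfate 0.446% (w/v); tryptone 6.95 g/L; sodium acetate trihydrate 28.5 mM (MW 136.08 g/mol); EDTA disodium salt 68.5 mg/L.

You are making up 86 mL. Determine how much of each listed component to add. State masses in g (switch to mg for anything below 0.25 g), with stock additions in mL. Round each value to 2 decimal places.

Working volume: 86 mL = 0.086 L.
MOPS: 46 mmol/L × 209.3 g/mol × 0.086 L ÷ 1000 = 0.83 g
ferric chloride: V = C2·V2/C1 = 0.296 mM × 86 mL ÷ 19.9 mM = 1.28 mL
sodium thiosulfate: 0.446% w/v = 4.46 g/L → 4.46 × 0.086 L = 0.38 g
tryptone: 6.95 g/L × 0.086 L = 0.60 g
sodium acetate trihydrate: 28.5 mmol/L × 136.08 g/mol × 0.086 L ÷ 1000 = 0.33 g
EDTA disodium salt: 68.5 mg/L × 0.086 L = 5.89 mg

MOPS 0.83 g; ferric chloride 1.28 mL; sodium thiosulfate 0.38 g; tryptone 0.60 g; sodium acetate trihydrate 0.33 g; EDTA disodium salt 5.89 mg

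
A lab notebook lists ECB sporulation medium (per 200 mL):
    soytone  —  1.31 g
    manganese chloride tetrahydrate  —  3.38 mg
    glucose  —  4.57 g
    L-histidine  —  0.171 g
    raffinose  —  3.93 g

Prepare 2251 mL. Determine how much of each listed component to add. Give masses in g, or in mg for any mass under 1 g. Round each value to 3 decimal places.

soytone 14.744 g; manganese chloride tetrahydrate 38.042 mg; glucose 51.435 g; L-histidine 1.925 g; raffinose 44.232 g

Ratio of target to recipe volume: 2251 / 200 = 11.255.
soytone: 1.31 g × (2251 mL / 200 mL) = 14.744 g
manganese chloride tetrahydrate: 3.38 mg × (2251 mL / 200 mL) = 38.042 mg
glucose: 4.57 g × (2251 mL / 200 mL) = 51.435 g
L-histidine: 0.171 g × (2251 mL / 200 mL) = 1.925 g
raffinose: 3.93 g × (2251 mL / 200 mL) = 44.232 g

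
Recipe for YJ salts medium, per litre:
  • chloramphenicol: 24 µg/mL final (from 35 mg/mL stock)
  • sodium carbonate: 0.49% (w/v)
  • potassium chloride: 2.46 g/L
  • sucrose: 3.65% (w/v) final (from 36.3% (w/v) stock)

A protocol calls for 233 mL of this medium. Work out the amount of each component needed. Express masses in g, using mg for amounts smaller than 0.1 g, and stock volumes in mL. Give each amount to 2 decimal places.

chloramphenicol 0.16 mL; sodium carbonate 1.14 g; potassium chloride 0.57 g; sucrose 23.43 mL

Target volume = 233 mL = 0.233 L.
chloramphenicol: dilute stock: 24 µg/mL × 233 mL ÷ 35000 µg/mL = 0.16 mL
sodium carbonate: 0.49 g per 100 mL × 233 mL ÷ 100 = 1.14 g
potassium chloride: 2.46 g/L × 0.233 L = 0.57 g
sucrose: V = C2·V2/C1 = 3.65% ÷ 36.3% × 233 mL = 23.43 mL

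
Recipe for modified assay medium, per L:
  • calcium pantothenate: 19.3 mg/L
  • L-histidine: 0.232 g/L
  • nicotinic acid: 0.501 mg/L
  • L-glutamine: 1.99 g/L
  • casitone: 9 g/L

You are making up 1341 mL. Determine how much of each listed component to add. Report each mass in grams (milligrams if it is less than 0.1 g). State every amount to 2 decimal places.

Scale factor relative to 1 L: 1.341.
calcium pantothenate: 19.3 mg/L × 1.341 L = 25.88 mg
L-histidine: 0.232 g/L × 1.341 L = 0.31 g
nicotinic acid: 0.501 mg/L × 1.341 L = 0.67 mg
L-glutamine: 1.99 g/L × 1.341 L = 2.67 g
casitone: 9 g/L × 1.341 L = 12.07 g

calcium pantothenate 25.88 mg; L-histidine 0.31 g; nicotinic acid 0.67 mg; L-glutamine 2.67 g; casitone 12.07 g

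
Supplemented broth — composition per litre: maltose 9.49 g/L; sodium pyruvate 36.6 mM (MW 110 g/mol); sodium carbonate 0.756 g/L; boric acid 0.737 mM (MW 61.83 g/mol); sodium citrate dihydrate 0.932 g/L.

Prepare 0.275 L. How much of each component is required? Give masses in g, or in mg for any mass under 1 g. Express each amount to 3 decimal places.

Working volume: 0.275 L.
maltose: 9.49 g/L × 0.275 L = 2.610 g
sodium pyruvate: 36.6 mmol/L × 110 g/mol × 0.275 L ÷ 1000 = 1.107 g
sodium carbonate: 0.756 g/L × 0.275 L = 0.2079 g = 207.900 mg
boric acid: 0.737 mmol/L × 61.83 mg/mmol × 0.275 L = 12.531 mg
sodium citrate dihydrate: 0.932 g/L × 0.275 L = 0.2563 g = 256.300 mg

maltose 2.610 g; sodium pyruvate 1.107 g; sodium carbonate 207.900 mg; boric acid 12.531 mg; sodium citrate dihydrate 256.300 mg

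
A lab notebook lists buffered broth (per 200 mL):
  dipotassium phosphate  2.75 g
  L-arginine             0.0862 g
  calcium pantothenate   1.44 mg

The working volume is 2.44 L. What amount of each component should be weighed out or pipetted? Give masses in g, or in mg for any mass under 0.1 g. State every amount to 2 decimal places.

Scale factor = 2440 mL / 200 mL = 12.2.
dipotassium phosphate: 2.75 g × (2440 mL / 200 mL) = 33.55 g
L-arginine: 0.0862 g × (2440 mL / 200 mL) = 1.05 g
calcium pantothenate: 1.44 mg × (2440 mL / 200 mL) = 17.57 mg

dipotassium phosphate 33.55 g; L-arginine 1.05 g; calcium pantothenate 17.57 mg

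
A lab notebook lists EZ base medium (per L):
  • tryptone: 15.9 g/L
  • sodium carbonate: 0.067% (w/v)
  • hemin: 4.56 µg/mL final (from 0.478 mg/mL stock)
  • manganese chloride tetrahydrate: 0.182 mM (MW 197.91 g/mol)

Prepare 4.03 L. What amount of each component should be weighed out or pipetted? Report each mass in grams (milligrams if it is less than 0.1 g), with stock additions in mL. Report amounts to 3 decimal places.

Scale factor relative to 1 L: 4.03.
tryptone: 15.9 g/L × 4.03 L = 64.077 g
sodium carbonate: 0.067% w/v = 0.67 g/L → 0.67 × 4.03 L = 2.700 g
hemin: dilute stock: 4.56 µg/mL × 4030 mL ÷ 478 µg/mL = 38.445 mL
manganese chloride tetrahydrate: 0.182 mmol/L × 197.91 g/mol × 4.03 L ÷ 1000 = 0.145 g

tryptone 64.077 g; sodium carbonate 2.700 g; hemin 38.445 mL; manganese chloride tetrahydrate 0.145 g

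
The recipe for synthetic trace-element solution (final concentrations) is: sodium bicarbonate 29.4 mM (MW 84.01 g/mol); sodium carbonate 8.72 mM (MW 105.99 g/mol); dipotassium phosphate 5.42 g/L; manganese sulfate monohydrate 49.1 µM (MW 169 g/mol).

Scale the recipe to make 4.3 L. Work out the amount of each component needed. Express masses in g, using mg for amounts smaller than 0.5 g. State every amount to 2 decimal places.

sodium bicarbonate 10.62 g; sodium carbonate 3.97 g; dipotassium phosphate 23.31 g; manganese sulfate monohydrate 35.68 mg

Working volume: 4.3 L.
sodium bicarbonate: 29.4 mmol/L × 84.01 g/mol × 4.3 L ÷ 1000 = 10.62 g
sodium carbonate: 8.72 mmol/L × 105.99 g/mol × 4.3 L ÷ 1000 = 3.97 g
dipotassium phosphate: 5.42 g/L × 4.3 L = 23.31 g
manganese sulfate monohydrate: 49.1 µmol/L × 169 g/mol × 4.3 L ÷ 1000 = 35.68 mg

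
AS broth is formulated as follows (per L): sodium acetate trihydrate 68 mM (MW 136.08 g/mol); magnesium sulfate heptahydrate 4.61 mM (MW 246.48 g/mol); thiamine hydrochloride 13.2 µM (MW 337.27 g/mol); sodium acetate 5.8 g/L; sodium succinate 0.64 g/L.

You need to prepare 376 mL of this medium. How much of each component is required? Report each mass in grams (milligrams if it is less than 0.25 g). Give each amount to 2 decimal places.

sodium acetate trihydrate 3.48 g; magnesium sulfate heptahydrate 0.43 g; thiamine hydrochloride 1.67 mg; sodium acetate 2.18 g; sodium succinate 240.64 mg

Scale factor relative to 1 L: 0.376.
sodium acetate trihydrate: 68 mmol/L × 136.08 g/mol × 0.376 L ÷ 1000 = 3.48 g
magnesium sulfate heptahydrate: 4.61 mmol/L × 246.48 g/mol × 0.376 L ÷ 1000 = 0.43 g
thiamine hydrochloride: 13.2 µmol/L × 337.27 g/mol × 0.376 L ÷ 1000 = 1.67 mg
sodium acetate: 5.8 g/L × 0.376 L = 2.18 g
sodium succinate: 0.64 g/L × 0.376 L = 0.24064 g = 240.64 mg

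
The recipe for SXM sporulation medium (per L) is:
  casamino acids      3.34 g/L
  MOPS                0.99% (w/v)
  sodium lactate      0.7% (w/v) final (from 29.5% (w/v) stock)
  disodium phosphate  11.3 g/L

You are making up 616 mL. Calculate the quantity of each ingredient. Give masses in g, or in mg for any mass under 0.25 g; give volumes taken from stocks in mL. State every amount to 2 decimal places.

casamino acids 2.06 g; MOPS 6.10 g; sodium lactate 14.62 mL; disodium phosphate 6.96 g

Scale factor relative to 1 L: 0.616.
casamino acids: 3.34 g/L × 0.616 L = 2.06 g
MOPS: 0.99 g per 100 mL × 616 mL ÷ 100 = 6.10 g
sodium lactate: V = C2·V2/C1 = 0.7% ÷ 29.5% × 616 mL = 14.62 mL
disodium phosphate: 11.3 g/L × 0.616 L = 6.96 g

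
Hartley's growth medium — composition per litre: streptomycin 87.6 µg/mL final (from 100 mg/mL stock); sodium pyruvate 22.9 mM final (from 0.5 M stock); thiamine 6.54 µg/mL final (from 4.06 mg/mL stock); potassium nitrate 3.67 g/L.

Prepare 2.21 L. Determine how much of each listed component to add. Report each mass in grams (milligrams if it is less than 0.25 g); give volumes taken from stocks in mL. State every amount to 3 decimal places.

streptomycin 1.936 mL; sodium pyruvate 101.218 mL; thiamine 3.560 mL; potassium nitrate 8.111 g

Working volume: 2.21 L.
streptomycin: dilute stock: 87.6 µg/mL × 2210 mL ÷ 100000 µg/mL = 1.936 mL
sodium pyruvate: V = C2·V2/C1 = 22.9 mM × 2210 mL ÷ 500 mM = 101.218 mL
thiamine: V = C2·V2/C1 = 6.54 µg/mL × 2210 mL ÷ 4060 µg/mL = 3.560 mL
potassium nitrate: 3.67 g/L × 2.21 L = 8.111 g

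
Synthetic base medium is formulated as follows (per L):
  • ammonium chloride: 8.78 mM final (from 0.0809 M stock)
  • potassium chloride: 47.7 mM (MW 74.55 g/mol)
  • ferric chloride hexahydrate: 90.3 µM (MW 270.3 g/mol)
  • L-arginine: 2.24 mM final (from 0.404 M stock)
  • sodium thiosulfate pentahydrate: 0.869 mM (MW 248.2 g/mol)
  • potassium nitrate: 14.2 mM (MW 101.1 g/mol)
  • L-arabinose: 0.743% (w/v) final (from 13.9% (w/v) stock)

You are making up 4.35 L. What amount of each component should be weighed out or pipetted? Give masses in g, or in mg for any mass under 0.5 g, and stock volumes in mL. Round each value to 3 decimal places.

Working volume: 4.35 L.
ammonium chloride: V = C2·V2/C1 = 8.78 mM × 4350 mL ÷ 80.9 mM = 472.101 mL
potassium chloride: 47.7 mmol/L × 74.55 g/mol × 4.35 L ÷ 1000 = 15.469 g
ferric chloride hexahydrate: 90.3 µmol/L × 270.3 g/mol × 4.35 L ÷ 1000 = 106.175 mg
L-arginine: dilute stock: 2.24 mM × 4350 mL ÷ 404 mM = 24.119 mL
sodium thiosulfate pentahydrate: 0.869 mmol/L × 248.2 g/mol × 4.35 L ÷ 1000 = 0.938 g
potassium nitrate: 14.2 mmol/L × 101.1 g/mol × 4.35 L ÷ 1000 = 6.245 g
L-arabinose: C1V1 = C2V2 → 0.743% ÷ 13.9% × 4350 mL = 232.522 mL

ammonium chloride 472.101 mL; potassium chloride 15.469 g; ferric chloride hexahydrate 106.175 mg; L-arginine 24.119 mL; sodium thiosulfate pentahydrate 0.938 g; potassium nitrate 6.245 g; L-arabinose 232.522 mL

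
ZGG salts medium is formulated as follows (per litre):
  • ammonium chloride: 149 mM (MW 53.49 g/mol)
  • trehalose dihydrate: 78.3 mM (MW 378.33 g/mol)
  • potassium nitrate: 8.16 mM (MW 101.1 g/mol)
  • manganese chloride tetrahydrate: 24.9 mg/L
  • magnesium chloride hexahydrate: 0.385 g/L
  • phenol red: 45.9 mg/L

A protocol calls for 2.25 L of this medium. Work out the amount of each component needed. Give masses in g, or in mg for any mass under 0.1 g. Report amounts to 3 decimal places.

Scale factor relative to 1 L: 2.25.
ammonium chloride: 149 mmol/L × 53.49 g/mol × 2.25 L ÷ 1000 = 17.933 g
trehalose dihydrate: 78.3 mmol/L × 378.33 g/mol × 2.25 L ÷ 1000 = 66.652 g
potassium nitrate: 8.16 mmol/L × 101.1 g/mol × 2.25 L ÷ 1000 = 1.856 g
manganese chloride tetrahydrate: 24.9 mg/L × 2.25 L = 56.025 mg
magnesium chloride hexahydrate: 0.385 g/L × 2.25 L = 0.866 g
phenol red: 45.9 mg/L × 2.25 L = 103.275 mg = 0.103 g

ammonium chloride 17.933 g; trehalose dihydrate 66.652 g; potassium nitrate 1.856 g; manganese chloride tetrahydrate 56.025 mg; magnesium chloride hexahydrate 0.866 g; phenol red 0.103 g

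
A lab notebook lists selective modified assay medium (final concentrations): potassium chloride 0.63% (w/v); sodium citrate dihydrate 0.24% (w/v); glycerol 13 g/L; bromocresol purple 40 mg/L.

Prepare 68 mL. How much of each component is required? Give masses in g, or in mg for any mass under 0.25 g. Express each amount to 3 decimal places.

Scale factor relative to 1 L: 0.068.
potassium chloride: 0.63 g per 100 mL × 68 mL ÷ 100 = 0.428 g
sodium citrate dihydrate: 0.24 g per 100 mL × 68 mL ÷ 100 = 0.1632 g = 163.200 mg
glycerol: 13 g/L × 0.068 L = 0.884 g
bromocresol purple: 40 mg/L × 0.068 L = 2.720 mg

potassium chloride 0.428 g; sodium citrate dihydrate 163.200 mg; glycerol 0.884 g; bromocresol purple 2.720 mg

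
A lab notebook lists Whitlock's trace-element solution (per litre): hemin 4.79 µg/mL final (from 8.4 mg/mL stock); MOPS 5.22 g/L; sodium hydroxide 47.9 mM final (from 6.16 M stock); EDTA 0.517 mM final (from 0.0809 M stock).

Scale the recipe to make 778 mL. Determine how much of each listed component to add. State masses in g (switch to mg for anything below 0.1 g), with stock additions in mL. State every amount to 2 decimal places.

Target volume = 778 mL = 0.778 L.
hemin: V = C2·V2/C1 = 4.79 µg/mL × 778 mL ÷ 8400 µg/mL = 0.44 mL
MOPS: 5.22 g/L × 0.778 L = 4.06 g
sodium hydroxide: V = C2·V2/C1 = 47.9 mM × 778 mL ÷ 6160 mM = 6.05 mL
EDTA: dilute stock: 0.517 mM × 778 mL ÷ 80.9 mM = 4.97 mL

hemin 0.44 mL; MOPS 4.06 g; sodium hydroxide 6.05 mL; EDTA 4.97 mL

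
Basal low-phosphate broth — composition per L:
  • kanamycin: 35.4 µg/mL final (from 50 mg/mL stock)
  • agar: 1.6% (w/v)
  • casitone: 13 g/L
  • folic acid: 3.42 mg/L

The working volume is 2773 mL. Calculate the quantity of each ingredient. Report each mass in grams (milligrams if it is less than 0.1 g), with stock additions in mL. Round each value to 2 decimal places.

Target volume = 2773 mL = 2.773 L.
kanamycin: dilute stock: 35.4 µg/mL × 2773 mL ÷ 50000 µg/mL = 1.96 mL
agar: 1.6 g per 100 mL × 2773 mL ÷ 100 = 44.37 g
casitone: 13 g/L × 2.773 L = 36.05 g
folic acid: 3.42 mg/L × 2.773 L = 9.48 mg

kanamycin 1.96 mL; agar 44.37 g; casitone 36.05 g; folic acid 9.48 mg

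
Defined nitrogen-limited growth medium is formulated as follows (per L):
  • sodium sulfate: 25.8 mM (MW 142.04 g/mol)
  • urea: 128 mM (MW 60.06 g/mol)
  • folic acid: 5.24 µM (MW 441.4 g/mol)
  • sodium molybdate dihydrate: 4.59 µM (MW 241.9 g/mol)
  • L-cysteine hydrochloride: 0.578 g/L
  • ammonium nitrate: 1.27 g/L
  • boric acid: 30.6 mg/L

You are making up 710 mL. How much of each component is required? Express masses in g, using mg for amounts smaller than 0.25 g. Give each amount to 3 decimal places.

sodium sulfate 2.602 g; urea 5.458 g; folic acid 1.642 mg; sodium molybdate dihydrate 0.788 mg; L-cysteine hydrochloride 0.410 g; ammonium nitrate 0.902 g; boric acid 21.726 mg

Scale factor relative to 1 L: 0.71.
sodium sulfate: 25.8 mmol/L × 142.04 g/mol × 0.71 L ÷ 1000 = 2.602 g
urea: 128 mmol/L × 60.06 g/mol × 0.71 L ÷ 1000 = 5.458 g
folic acid: 5.24 µmol/L × 441.4 g/mol × 0.71 L ÷ 1000 = 1.642 mg
sodium molybdate dihydrate: 4.59 µmol/L × 241.9 g/mol × 0.71 L ÷ 1000 = 0.788 mg
L-cysteine hydrochloride: 0.578 g/L × 0.71 L = 0.410 g
ammonium nitrate: 1.27 g/L × 0.71 L = 0.902 g
boric acid: 30.6 mg/L × 0.71 L = 21.726 mg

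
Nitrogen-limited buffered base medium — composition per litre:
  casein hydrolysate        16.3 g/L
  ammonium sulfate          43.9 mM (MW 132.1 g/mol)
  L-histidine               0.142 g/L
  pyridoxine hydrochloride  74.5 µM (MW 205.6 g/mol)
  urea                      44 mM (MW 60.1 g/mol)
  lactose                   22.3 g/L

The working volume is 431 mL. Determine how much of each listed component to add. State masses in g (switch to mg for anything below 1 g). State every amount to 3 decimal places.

Target volume = 431 mL = 0.431 L.
casein hydrolysate: 16.3 g/L × 0.431 L = 7.025 g
ammonium sulfate: 43.9 mmol/L × 132.1 g/mol × 0.431 L ÷ 1000 = 2.499 g
L-histidine: 0.142 g/L × 0.431 L = 0.061202 g = 61.202 mg
pyridoxine hydrochloride: 74.5 µmol/L × 205.6 g/mol × 0.431 L ÷ 1000 = 6.602 mg
urea: 44 mmol/L × 60.1 g/mol × 0.431 L ÷ 1000 = 1.140 g
lactose: 22.3 g/L × 0.431 L = 9.611 g

casein hydrolysate 7.025 g; ammonium sulfate 2.499 g; L-histidine 61.202 mg; pyridoxine hydrochloride 6.602 mg; urea 1.140 g; lactose 9.611 g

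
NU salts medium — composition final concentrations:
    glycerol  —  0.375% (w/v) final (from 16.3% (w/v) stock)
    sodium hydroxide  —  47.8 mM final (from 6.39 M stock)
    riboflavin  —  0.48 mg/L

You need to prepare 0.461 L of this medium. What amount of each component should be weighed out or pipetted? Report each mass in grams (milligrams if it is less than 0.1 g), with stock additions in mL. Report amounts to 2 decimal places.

Working volume: 0.461 L.
glycerol: dilute stock: 0.375% ÷ 16.3% × 461 mL = 10.61 mL
sodium hydroxide: C1V1 = C2V2 → 47.8 mM × 461 mL ÷ 6390 mM = 3.45 mL
riboflavin: 0.48 mg/L × 0.461 L = 0.22 mg

glycerol 10.61 mL; sodium hydroxide 3.45 mL; riboflavin 0.22 mg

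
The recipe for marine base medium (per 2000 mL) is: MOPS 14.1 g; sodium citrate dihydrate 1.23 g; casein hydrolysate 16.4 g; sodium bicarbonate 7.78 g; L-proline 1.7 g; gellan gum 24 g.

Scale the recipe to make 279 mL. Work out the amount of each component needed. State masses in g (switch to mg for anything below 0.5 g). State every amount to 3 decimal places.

MOPS 1.967 g; sodium citrate dihydrate 171.585 mg; casein hydrolysate 2.288 g; sodium bicarbonate 1.085 g; L-proline 237.150 mg; gellan gum 3.348 g

Scale factor = 279 mL / 2000 mL = 0.1395.
MOPS: 14.1 g × (279 mL / 2000 mL) = 1.967 g
sodium citrate dihydrate: 1.23 g × (279 mL / 2000 mL) = 0.171585 g = 171.585 mg
casein hydrolysate: 16.4 g × (279 mL / 2000 mL) = 2.288 g
sodium bicarbonate: 7.78 g × (279 mL / 2000 mL) = 1.085 g
L-proline: 1.7 g × (279 mL / 2000 mL) = 0.23715 g = 237.150 mg
gellan gum: 24 g × (279 mL / 2000 mL) = 3.348 g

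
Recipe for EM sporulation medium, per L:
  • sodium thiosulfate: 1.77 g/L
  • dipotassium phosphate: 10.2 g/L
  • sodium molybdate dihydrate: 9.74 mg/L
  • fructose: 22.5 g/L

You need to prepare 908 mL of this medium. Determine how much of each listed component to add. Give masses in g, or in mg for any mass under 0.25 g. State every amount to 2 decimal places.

Scale factor relative to 1 L: 0.908.
sodium thiosulfate: 1.77 g/L × 0.908 L = 1.61 g
dipotassium phosphate: 10.2 g/L × 0.908 L = 9.26 g
sodium molybdate dihydrate: 9.74 mg/L × 0.908 L = 8.84 mg
fructose: 22.5 g/L × 0.908 L = 20.43 g

sodium thiosulfate 1.61 g; dipotassium phosphate 9.26 g; sodium molybdate dihydrate 8.84 mg; fructose 20.43 g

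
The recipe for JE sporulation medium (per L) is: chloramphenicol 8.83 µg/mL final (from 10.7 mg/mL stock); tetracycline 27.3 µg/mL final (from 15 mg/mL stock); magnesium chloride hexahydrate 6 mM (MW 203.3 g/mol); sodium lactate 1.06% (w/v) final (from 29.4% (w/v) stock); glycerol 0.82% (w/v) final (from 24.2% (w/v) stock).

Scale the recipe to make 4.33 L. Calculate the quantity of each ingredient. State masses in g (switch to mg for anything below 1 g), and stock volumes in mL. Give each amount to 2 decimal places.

chloramphenicol 3.57 mL; tetracycline 7.88 mL; magnesium chloride hexahydrate 5.28 g; sodium lactate 156.12 mL; glycerol 146.72 mL

Working volume: 4.33 L.
chloramphenicol: V = C2·V2/C1 = 8.83 µg/mL × 4330 mL ÷ 10700 µg/mL = 3.57 mL
tetracycline: V = C2·V2/C1 = 27.3 µg/mL × 4330 mL ÷ 15000 µg/mL = 7.88 mL
magnesium chloride hexahydrate: 6 mmol/L × 203.3 g/mol × 4.33 L ÷ 1000 = 5.28 g
sodium lactate: C1V1 = C2V2 → 1.06% ÷ 29.4% × 4330 mL = 156.12 mL
glycerol: V = C2·V2/C1 = 0.82% ÷ 24.2% × 4330 mL = 146.72 mL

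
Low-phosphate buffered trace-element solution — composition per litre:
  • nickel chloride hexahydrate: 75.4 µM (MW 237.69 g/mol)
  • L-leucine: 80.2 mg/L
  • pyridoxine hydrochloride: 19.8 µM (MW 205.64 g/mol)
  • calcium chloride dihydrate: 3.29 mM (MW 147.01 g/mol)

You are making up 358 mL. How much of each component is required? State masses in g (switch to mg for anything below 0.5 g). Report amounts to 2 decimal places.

Target volume = 358 mL = 0.358 L.
nickel chloride hexahydrate: 75.4 µmol/L × 237.69 g/mol × 0.358 L ÷ 1000 = 6.42 mg
L-leucine: 80.2 mg/L × 0.358 L = 28.71 mg
pyridoxine hydrochloride: 19.8 µmol/L × 205.64 g/mol × 0.358 L ÷ 1000 = 1.46 mg
calcium chloride dihydrate: 3.29 mmol/L × 147.01 mg/mmol × 0.358 L = 173.15 mg

nickel chloride hexahydrate 6.42 mg; L-leucine 28.71 mg; pyridoxine hydrochloride 1.46 mg; calcium chloride dihydrate 173.15 mg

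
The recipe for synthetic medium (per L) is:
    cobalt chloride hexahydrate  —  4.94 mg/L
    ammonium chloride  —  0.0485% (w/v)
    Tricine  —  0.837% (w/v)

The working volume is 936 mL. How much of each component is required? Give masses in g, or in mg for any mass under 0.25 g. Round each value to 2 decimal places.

cobalt chloride hexahydrate 4.62 mg; ammonium chloride 0.45 g; Tricine 7.83 g

Scale factor relative to 1 L: 0.936.
cobalt chloride hexahydrate: 4.94 mg/L × 0.936 L = 4.62 mg
ammonium chloride: 0.0485% w/v = 0.485 g/L → 0.485 × 0.936 L = 0.45 g
Tricine: 0.837% w/v = 8.37 g/L → 8.37 × 0.936 L = 7.83 g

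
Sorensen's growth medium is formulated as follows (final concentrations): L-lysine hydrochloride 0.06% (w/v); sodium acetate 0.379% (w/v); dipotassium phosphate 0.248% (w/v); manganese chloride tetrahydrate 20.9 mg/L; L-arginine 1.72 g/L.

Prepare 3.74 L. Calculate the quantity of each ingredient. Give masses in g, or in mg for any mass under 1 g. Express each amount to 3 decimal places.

L-lysine hydrochloride 2.244 g; sodium acetate 14.175 g; dipotassium phosphate 9.275 g; manganese chloride tetrahydrate 78.166 mg; L-arginine 6.433 g

Scale factor relative to 1 L: 3.74.
L-lysine hydrochloride: 0.06 g per 100 mL × 3740 mL ÷ 100 = 2.244 g
sodium acetate: 0.379% w/v = 3.79 g/L → 3.79 × 3.74 L = 14.175 g
dipotassium phosphate: 0.248% w/v = 2.48 g/L → 2.48 × 3.74 L = 9.275 g
manganese chloride tetrahydrate: 20.9 mg/L × 3.74 L = 78.166 mg
L-arginine: 1.72 g/L × 3.74 L = 6.433 g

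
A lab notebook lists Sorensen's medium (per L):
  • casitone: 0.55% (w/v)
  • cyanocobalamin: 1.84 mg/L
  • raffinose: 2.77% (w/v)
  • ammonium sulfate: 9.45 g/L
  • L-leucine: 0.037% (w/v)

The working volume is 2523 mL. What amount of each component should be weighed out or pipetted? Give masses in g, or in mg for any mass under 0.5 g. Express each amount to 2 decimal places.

casitone 13.88 g; cyanocobalamin 4.64 mg; raffinose 69.89 g; ammonium sulfate 23.84 g; L-leucine 0.93 g

Scale factor relative to 1 L: 2.523.
casitone: 0.55 g per 100 mL × 2523 mL ÷ 100 = 13.88 g
cyanocobalamin: 1.84 mg/L × 2.523 L = 4.64 mg
raffinose: 2.77% w/v = 27.7 g/L → 27.7 × 2.523 L = 69.89 g
ammonium sulfate: 9.45 g/L × 2.523 L = 23.84 g
L-leucine: 0.037 g per 100 mL × 2523 mL ÷ 100 = 0.93 g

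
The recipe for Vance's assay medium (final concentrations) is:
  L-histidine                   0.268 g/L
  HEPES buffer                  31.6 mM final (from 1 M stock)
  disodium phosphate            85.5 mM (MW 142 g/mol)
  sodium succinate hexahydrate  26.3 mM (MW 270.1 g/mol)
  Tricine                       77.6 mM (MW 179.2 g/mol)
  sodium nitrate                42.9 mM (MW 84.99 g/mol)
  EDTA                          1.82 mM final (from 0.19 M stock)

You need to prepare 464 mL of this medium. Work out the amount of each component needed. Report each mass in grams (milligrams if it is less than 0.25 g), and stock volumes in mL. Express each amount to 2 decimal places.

Scale factor relative to 1 L: 0.464.
L-histidine: 0.268 g/L × 0.464 L = 0.124352 g = 124.35 mg
HEPES buffer: dilute stock: 31.6 mM × 464 mL ÷ 1000 mM = 14.66 mL
disodium phosphate: 85.5 mmol/L × 142 g/mol × 0.464 L ÷ 1000 = 5.63 g
sodium succinate hexahydrate: 26.3 mmol/L × 270.1 g/mol × 0.464 L ÷ 1000 = 3.30 g
Tricine: 77.6 mmol/L × 179.2 g/mol × 0.464 L ÷ 1000 = 6.45 g
sodium nitrate: 42.9 mmol/L × 84.99 g/mol × 0.464 L ÷ 1000 = 1.69 g
EDTA: V = C2·V2/C1 = 1.82 mM × 464 mL ÷ 190 mM = 4.44 mL

L-histidine 124.35 mg; HEPES buffer 14.66 mL; disodium phosphate 5.63 g; sodium succinate hexahydrate 3.30 g; Tricine 6.45 g; sodium nitrate 1.69 g; EDTA 4.44 mL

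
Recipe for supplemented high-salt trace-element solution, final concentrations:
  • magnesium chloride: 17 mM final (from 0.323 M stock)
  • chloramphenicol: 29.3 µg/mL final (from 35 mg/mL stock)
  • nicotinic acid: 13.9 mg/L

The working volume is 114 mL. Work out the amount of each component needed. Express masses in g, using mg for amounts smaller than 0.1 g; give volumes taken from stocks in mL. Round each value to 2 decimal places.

magnesium chloride 6.00 mL; chloramphenicol 0.10 mL; nicotinic acid 1.58 mg

Working volume: 114 mL = 0.114 L.
magnesium chloride: V = C2·V2/C1 = 17 mM × 114 mL ÷ 323 mM = 6.00 mL
chloramphenicol: C1V1 = C2V2 → 29.3 µg/mL × 114 mL ÷ 35000 µg/mL = 0.10 mL
nicotinic acid: 13.9 mg/L × 0.114 L = 1.58 mg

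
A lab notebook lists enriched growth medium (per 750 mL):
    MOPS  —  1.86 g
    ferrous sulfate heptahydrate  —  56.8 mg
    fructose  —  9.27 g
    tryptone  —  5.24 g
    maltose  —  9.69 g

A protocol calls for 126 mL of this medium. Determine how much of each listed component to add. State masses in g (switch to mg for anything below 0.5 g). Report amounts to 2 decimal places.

MOPS 312.48 mg; ferrous sulfate heptahydrate 9.54 mg; fructose 1.56 g; tryptone 0.88 g; maltose 1.63 g

Scale factor = 126 mL / 750 mL = 0.168.
MOPS: 1.86 g × (126 mL / 750 mL) = 0.31248 g = 312.48 mg
ferrous sulfate heptahydrate: 56.8 mg × (126 mL / 750 mL) = 9.54 mg
fructose: 9.27 g × (126 mL / 750 mL) = 1.56 g
tryptone: 5.24 g × (126 mL / 750 mL) = 0.88 g
maltose: 9.69 g × (126 mL / 750 mL) = 1.63 g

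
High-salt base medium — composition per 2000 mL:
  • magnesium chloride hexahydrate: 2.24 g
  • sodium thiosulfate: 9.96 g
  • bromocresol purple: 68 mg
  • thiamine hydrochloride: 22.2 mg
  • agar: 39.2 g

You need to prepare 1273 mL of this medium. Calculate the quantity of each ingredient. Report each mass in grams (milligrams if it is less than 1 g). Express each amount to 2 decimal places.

magnesium chloride hexahydrate 1.43 g; sodium thiosulfate 6.34 g; bromocresol purple 43.28 mg; thiamine hydrochloride 14.13 mg; agar 24.95 g

Scale factor = 1273 mL / 2000 mL = 0.6365.
magnesium chloride hexahydrate: 2.24 g × (1273 mL / 2000 mL) = 1.43 g
sodium thiosulfate: 9.96 g × (1273 mL / 2000 mL) = 6.34 g
bromocresol purple: 68 mg × (1273 mL / 2000 mL) = 43.28 mg
thiamine hydrochloride: 22.2 mg × (1273 mL / 2000 mL) = 14.13 mg
agar: 39.2 g × (1273 mL / 2000 mL) = 24.95 g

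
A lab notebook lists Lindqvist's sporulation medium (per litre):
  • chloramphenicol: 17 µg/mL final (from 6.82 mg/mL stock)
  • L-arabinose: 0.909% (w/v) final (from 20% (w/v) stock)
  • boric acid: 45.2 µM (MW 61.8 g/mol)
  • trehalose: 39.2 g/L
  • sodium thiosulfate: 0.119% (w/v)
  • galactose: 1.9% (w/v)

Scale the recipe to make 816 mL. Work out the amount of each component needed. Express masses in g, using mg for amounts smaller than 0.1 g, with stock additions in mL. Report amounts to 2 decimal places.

chloramphenicol 2.03 mL; L-arabinose 37.09 mL; boric acid 2.28 mg; trehalose 31.99 g; sodium thiosulfate 0.97 g; galactose 15.50 g

Target volume = 816 mL = 0.816 L.
chloramphenicol: C1V1 = C2V2 → 17 µg/mL × 816 mL ÷ 6820 µg/mL = 2.03 mL
L-arabinose: C1V1 = C2V2 → 0.909% ÷ 20% × 816 mL = 37.09 mL
boric acid: 45.2 µmol/L × 61.8 g/mol × 0.816 L ÷ 1000 = 2.28 mg
trehalose: 39.2 g/L × 0.816 L = 31.99 g
sodium thiosulfate: 0.119% w/v = 1.19 g/L → 1.19 × 0.816 L = 0.97 g
galactose: 1.9 g per 100 mL × 816 mL ÷ 100 = 15.50 g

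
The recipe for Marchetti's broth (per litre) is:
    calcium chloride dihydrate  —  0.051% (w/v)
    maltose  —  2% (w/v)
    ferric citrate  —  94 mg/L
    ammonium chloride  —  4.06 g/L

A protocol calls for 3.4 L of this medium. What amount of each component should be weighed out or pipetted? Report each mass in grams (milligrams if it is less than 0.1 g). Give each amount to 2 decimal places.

calcium chloride dihydrate 1.73 g; maltose 68.00 g; ferric citrate 0.32 g; ammonium chloride 13.80 g

Working volume: 3.4 L.
calcium chloride dihydrate: 0.051% w/v = 0.51 g/L → 0.51 × 3.4 L = 1.73 g
maltose: 2 g per 100 mL × 3400 mL ÷ 100 = 68.00 g
ferric citrate: 94 mg/L × 3.4 L = 319.6 mg = 0.32 g
ammonium chloride: 4.06 g/L × 3.4 L = 13.80 g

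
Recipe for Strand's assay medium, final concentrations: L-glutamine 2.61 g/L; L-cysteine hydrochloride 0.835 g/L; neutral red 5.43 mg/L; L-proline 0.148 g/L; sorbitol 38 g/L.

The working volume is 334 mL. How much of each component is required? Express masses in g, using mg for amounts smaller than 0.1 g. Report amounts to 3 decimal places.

L-glutamine 0.872 g; L-cysteine hydrochloride 0.279 g; neutral red 1.814 mg; L-proline 49.432 mg; sorbitol 12.692 g

Working volume: 334 mL = 0.334 L.
L-glutamine: 2.61 g/L × 0.334 L = 0.872 g
L-cysteine hydrochloride: 0.835 g/L × 0.334 L = 0.279 g
neutral red: 5.43 mg/L × 0.334 L = 1.814 mg
L-proline: 0.148 g/L × 0.334 L = 0.049432 g = 49.432 mg
sorbitol: 38 g/L × 0.334 L = 12.692 g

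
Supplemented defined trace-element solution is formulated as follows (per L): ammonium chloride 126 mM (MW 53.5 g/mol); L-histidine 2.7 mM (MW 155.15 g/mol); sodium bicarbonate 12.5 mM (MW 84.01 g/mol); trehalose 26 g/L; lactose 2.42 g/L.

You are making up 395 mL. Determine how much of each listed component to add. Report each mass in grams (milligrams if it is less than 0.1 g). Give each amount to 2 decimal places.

ammonium chloride 2.66 g; L-histidine 0.17 g; sodium bicarbonate 0.41 g; trehalose 10.27 g; lactose 0.96 g

Target volume = 395 mL = 0.395 L.
ammonium chloride: 126 mmol/L × 53.5 g/mol × 0.395 L ÷ 1000 = 2.66 g
L-histidine: 2.7 mmol/L × 155.15 g/mol × 0.395 L ÷ 1000 = 0.17 g
sodium bicarbonate: 12.5 mmol/L × 84.01 g/mol × 0.395 L ÷ 1000 = 0.41 g
trehalose: 26 g/L × 0.395 L = 10.27 g
lactose: 2.42 g/L × 0.395 L = 0.96 g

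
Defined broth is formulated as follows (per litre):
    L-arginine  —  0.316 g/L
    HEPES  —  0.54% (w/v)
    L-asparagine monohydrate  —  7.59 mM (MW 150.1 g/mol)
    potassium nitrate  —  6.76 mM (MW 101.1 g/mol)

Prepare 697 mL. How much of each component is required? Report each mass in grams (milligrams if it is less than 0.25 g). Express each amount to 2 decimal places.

L-arginine 220.25 mg; HEPES 3.76 g; L-asparagine monohydrate 0.79 g; potassium nitrate 0.48 g

Target volume = 697 mL = 0.697 L.
L-arginine: 0.316 g/L × 0.697 L = 0.220252 g = 220.25 mg
HEPES: 0.54 g per 100 mL × 697 mL ÷ 100 = 3.76 g
L-asparagine monohydrate: 7.59 mmol/L × 150.1 g/mol × 0.697 L ÷ 1000 = 0.79 g
potassium nitrate: 6.76 mmol/L × 101.1 g/mol × 0.697 L ÷ 1000 = 0.48 g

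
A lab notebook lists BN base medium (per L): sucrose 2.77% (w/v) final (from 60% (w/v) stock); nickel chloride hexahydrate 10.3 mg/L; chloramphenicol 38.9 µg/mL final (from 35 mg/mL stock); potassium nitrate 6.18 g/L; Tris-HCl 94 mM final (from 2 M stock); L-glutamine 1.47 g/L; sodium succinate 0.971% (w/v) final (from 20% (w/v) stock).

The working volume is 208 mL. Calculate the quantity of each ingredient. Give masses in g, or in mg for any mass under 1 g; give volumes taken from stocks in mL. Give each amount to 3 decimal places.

Scale factor relative to 1 L: 0.208.
sucrose: C1V1 = C2V2 → 2.77% ÷ 60% × 208 mL = 9.603 mL
nickel chloride hexahydrate: 10.3 mg/L × 0.208 L = 2.142 mg
chloramphenicol: V = C2·V2/C1 = 38.9 µg/mL × 208 mL ÷ 35000 µg/mL = 0.231 mL
potassium nitrate: 6.18 g/L × 0.208 L = 1.285 g
Tris-HCl: C1V1 = C2V2 → 94 mM × 208 mL ÷ 2000 mM = 9.776 mL
L-glutamine: 1.47 g/L × 0.208 L = 0.30576 g = 305.760 mg
sodium succinate: C1V1 = C2V2 → 0.971% ÷ 20% × 208 mL = 10.098 mL

sucrose 9.603 mL; nickel chloride hexahydrate 2.142 mg; chloramphenicol 0.231 mL; potassium nitrate 1.285 g; Tris-HCl 9.776 mL; L-glutamine 305.760 mg; sodium succinate 10.098 mL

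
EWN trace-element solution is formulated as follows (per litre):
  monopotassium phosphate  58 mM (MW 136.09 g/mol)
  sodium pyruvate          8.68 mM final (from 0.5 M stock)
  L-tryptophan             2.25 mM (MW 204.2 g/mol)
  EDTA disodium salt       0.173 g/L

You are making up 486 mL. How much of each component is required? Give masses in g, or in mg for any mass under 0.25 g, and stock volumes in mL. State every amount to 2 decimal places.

Target volume = 486 mL = 0.486 L.
monopotassium phosphate: 58 mmol/L × 136.09 g/mol × 0.486 L ÷ 1000 = 3.84 g
sodium pyruvate: C1V1 = C2V2 → 8.68 mM × 486 mL ÷ 500 mM = 8.44 mL
L-tryptophan: 2.25 mmol/L × 204.2 mg/mmol × 0.486 L = 223.29 mg
EDTA disodium salt: 0.173 g/L × 0.486 L = 0.084078 g = 84.08 mg

monopotassium phosphate 3.84 g; sodium pyruvate 8.44 mL; L-tryptophan 223.29 mg; EDTA disodium salt 84.08 mg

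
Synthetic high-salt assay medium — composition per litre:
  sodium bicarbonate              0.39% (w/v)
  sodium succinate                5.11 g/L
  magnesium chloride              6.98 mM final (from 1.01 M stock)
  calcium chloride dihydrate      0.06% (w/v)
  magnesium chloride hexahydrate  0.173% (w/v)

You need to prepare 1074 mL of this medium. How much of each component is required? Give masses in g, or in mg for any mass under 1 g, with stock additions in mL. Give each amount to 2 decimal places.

sodium bicarbonate 4.19 g; sodium succinate 5.49 g; magnesium chloride 7.42 mL; calcium chloride dihydrate 644.40 mg; magnesium chloride hexahydrate 1.86 g

Working volume: 1074 mL = 1.074 L.
sodium bicarbonate: 0.39 g per 100 mL × 1074 mL ÷ 100 = 4.19 g
sodium succinate: 5.11 g/L × 1.074 L = 5.49 g
magnesium chloride: dilute stock: 6.98 mM × 1074 mL ÷ 1010 mM = 7.42 mL
calcium chloride dihydrate: 0.06% w/v = 0.6 g/L → 0.6 × 1.074 L = 0.6444 g = 644.40 mg
magnesium chloride hexahydrate: 0.173 g per 100 mL × 1074 mL ÷ 100 = 1.86 g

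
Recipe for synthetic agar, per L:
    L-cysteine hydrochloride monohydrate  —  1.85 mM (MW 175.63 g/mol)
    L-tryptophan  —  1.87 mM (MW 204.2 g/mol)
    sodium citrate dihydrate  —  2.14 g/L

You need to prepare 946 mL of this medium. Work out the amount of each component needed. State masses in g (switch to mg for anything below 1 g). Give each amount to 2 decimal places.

L-cysteine hydrochloride monohydrate 307.37 mg; L-tryptophan 361.23 mg; sodium citrate dihydrate 2.02 g

Scale factor relative to 1 L: 0.946.
L-cysteine hydrochloride monohydrate: 1.85 mmol/L × 175.63 mg/mmol × 0.946 L = 307.37 mg
L-tryptophan: 1.87 mmol/L × 204.2 mg/mmol × 0.946 L = 361.23 mg
sodium citrate dihydrate: 2.14 g/L × 0.946 L = 2.02 g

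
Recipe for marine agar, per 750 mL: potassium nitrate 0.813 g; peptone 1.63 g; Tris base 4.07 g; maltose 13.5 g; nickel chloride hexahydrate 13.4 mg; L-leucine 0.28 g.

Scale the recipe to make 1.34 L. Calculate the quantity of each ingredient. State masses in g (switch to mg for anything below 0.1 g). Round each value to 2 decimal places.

Scale factor = 1340 mL / 750 mL = 1.78667.
potassium nitrate: 0.813 g × (1340 mL / 750 mL) = 1.45 g
peptone: 1.63 g × (1340 mL / 750 mL) = 2.91 g
Tris base: 4.07 g × (1340 mL / 750 mL) = 7.27 g
maltose: 13.5 g × (1340 mL / 750 mL) = 24.12 g
nickel chloride hexahydrate: 13.4 mg × (1340 mL / 750 mL) = 23.94 mg
L-leucine: 0.28 g × (1340 mL / 750 mL) = 0.50 g

potassium nitrate 1.45 g; peptone 2.91 g; Tris base 7.27 g; maltose 24.12 g; nickel chloride hexahydrate 23.94 mg; L-leucine 0.50 g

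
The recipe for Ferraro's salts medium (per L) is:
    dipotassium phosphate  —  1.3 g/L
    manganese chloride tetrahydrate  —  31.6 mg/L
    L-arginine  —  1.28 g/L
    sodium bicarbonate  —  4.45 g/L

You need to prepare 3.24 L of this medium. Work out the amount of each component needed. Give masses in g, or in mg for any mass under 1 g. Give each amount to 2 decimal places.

dipotassium phosphate 4.21 g; manganese chloride tetrahydrate 102.38 mg; L-arginine 4.15 g; sodium bicarbonate 14.42 g

Working volume: 3.24 L.
dipotassium phosphate: 1.3 g/L × 3.24 L = 4.21 g
manganese chloride tetrahydrate: 31.6 mg/L × 3.24 L = 102.38 mg
L-arginine: 1.28 g/L × 3.24 L = 4.15 g
sodium bicarbonate: 4.45 g/L × 3.24 L = 14.42 g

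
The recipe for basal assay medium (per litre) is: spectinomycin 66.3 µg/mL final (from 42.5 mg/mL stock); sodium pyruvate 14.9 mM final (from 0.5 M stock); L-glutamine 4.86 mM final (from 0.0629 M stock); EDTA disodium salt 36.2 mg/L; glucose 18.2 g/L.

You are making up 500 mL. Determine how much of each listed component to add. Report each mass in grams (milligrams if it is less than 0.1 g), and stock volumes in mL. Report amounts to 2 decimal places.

Working volume: 500 mL = 0.5 L.
spectinomycin: C1V1 = C2V2 → 66.3 µg/mL × 500 mL ÷ 42500 µg/mL = 0.78 mL
sodium pyruvate: V = C2·V2/C1 = 14.9 mM × 500 mL ÷ 500 mM = 14.90 mL
L-glutamine: C1V1 = C2V2 → 4.86 mM × 500 mL ÷ 62.9 mM = 38.63 mL
EDTA disodium salt: 36.2 mg/L × 0.5 L = 18.10 mg
glucose: 18.2 g/L × 0.5 L = 9.10 g

spectinomycin 0.78 mL; sodium pyruvate 14.90 mL; L-glutamine 38.63 mL; EDTA disodium salt 18.10 mg; glucose 9.10 g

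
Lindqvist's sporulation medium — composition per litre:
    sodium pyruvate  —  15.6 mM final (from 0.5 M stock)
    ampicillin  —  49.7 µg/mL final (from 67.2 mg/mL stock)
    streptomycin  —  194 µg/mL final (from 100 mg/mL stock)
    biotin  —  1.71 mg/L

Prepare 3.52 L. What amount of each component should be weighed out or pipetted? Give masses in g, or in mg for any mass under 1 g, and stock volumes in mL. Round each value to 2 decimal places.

Scale factor relative to 1 L: 3.52.
sodium pyruvate: dilute stock: 15.6 mM × 3520 mL ÷ 500 mM = 109.82 mL
ampicillin: dilute stock: 49.7 µg/mL × 3520 mL ÷ 67200 µg/mL = 2.60 mL
streptomycin: C1V1 = C2V2 → 194 µg/mL × 3520 mL ÷ 100000 µg/mL = 6.83 mL
biotin: 1.71 mg/L × 3.52 L = 6.02 mg

sodium pyruvate 109.82 mL; ampicillin 2.60 mL; streptomycin 6.83 mL; biotin 6.02 mg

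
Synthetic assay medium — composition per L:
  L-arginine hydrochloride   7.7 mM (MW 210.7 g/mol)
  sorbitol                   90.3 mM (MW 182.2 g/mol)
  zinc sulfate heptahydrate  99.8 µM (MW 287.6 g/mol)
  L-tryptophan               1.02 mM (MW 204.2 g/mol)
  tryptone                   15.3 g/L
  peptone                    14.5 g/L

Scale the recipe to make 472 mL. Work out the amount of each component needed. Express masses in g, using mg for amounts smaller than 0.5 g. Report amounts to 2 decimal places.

L-arginine hydrochloride 0.77 g; sorbitol 7.77 g; zinc sulfate heptahydrate 13.55 mg; L-tryptophan 98.31 mg; tryptone 7.22 g; peptone 6.84 g

Scale factor relative to 1 L: 0.472.
L-arginine hydrochloride: 7.7 mmol/L × 210.7 g/mol × 0.472 L ÷ 1000 = 0.77 g
sorbitol: 90.3 mmol/L × 182.2 g/mol × 0.472 L ÷ 1000 = 7.77 g
zinc sulfate heptahydrate: 99.8 µmol/L × 287.6 g/mol × 0.472 L ÷ 1000 = 13.55 mg
L-tryptophan: 1.02 mmol/L × 204.2 mg/mmol × 0.472 L = 98.31 mg
tryptone: 15.3 g/L × 0.472 L = 7.22 g
peptone: 14.5 g/L × 0.472 L = 6.84 g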